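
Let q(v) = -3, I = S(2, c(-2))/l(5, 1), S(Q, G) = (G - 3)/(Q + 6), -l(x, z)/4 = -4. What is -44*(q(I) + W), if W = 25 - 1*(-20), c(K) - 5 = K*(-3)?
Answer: -1848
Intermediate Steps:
l(x, z) = 16 (l(x, z) = -4*(-4) = 16)
c(K) = 5 - 3*K (c(K) = 5 + K*(-3) = 5 - 3*K)
S(Q, G) = (-3 + G)/(6 + Q)
W = 45 (W = 25 + 20 = 45)
I = 1/16 (I = ((-3 + (5 - 3*(-2)))/(6 + 2))/16 = ((-3 + (5 + 6))/8)*(1/16) = ((-3 + 11)/8)*(1/16) = ((1/8)*8)*(1/16) = 1*(1/16) = 1/16 ≈ 0.062500)
-44*(q(I) + W) = -44*(-3 + 45) = -44*42 = -1848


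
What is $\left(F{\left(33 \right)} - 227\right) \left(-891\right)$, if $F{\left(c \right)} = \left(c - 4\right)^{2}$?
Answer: $-547074$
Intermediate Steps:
$F{\left(c \right)} = \left(-4 + c\right)^{2}$
$\left(F{\left(33 \right)} - 227\right) \left(-891\right) = \left(\left(-4 + 33\right)^{2} - 227\right) \left(-891\right) = \left(29^{2} - 227\right) \left(-891\right) = \left(841 - 227\right) \left(-891\right) = 614 \left(-891\right) = -547074$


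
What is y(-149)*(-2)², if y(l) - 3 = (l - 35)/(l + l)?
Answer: 2156/149 ≈ 14.470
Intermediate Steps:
y(l) = 3 + (-35 + l)/(2*l) (y(l) = 3 + (l - 35)/(l + l) = 3 + (-35 + l)/((2*l)) = 3 + (-35 + l)*(1/(2*l)) = 3 + (-35 + l)/(2*l))
y(-149)*(-2)² = ((7/2)*(-5 - 149)/(-149))*(-2)² = ((7/2)*(-1/149)*(-154))*4 = (539/149)*4 = 2156/149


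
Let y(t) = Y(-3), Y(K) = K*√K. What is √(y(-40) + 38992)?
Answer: √(38992 - 3*I*√3) ≈ 197.46 - 0.013*I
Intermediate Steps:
Y(K) = K^(3/2)
y(t) = -3*I*√3 (y(t) = (-3)^(3/2) = -3*I*√3)
√(y(-40) + 38992) = √(-3*I*√3 + 38992) = √(38992 - 3*I*√3)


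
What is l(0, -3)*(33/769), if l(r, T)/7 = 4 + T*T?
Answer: 3003/769 ≈ 3.9051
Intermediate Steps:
l(r, T) = 28 + 7*T² (l(r, T) = 7*(4 + T*T) = 7*(4 + T²) = 28 + 7*T²)
l(0, -3)*(33/769) = (28 + 7*(-3)²)*(33/769) = (28 + 7*9)*(33*(1/769)) = (28 + 63)*(33/769) = 91*(33/769) = 3003/769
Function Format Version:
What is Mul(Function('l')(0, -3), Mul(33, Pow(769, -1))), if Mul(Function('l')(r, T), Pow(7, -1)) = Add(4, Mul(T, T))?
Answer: Rational(3003, 769) ≈ 3.9051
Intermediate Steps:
Function('l')(r, T) = Add(28, Mul(7, Pow(T, 2))) (Function('l')(r, T) = Mul(7, Add(4, Mul(T, T))) = Mul(7, Add(4, Pow(T, 2))) = Add(28, Mul(7, Pow(T, 2))))
Mul(Function('l')(0, -3), Mul(33, Pow(769, -1))) = Mul(Add(28, Mul(7, Pow(-3, 2))), Mul(33, Pow(769, -1))) = Mul(Add(28, Mul(7, 9)), Mul(33, Rational(1, 769))) = Mul(Add(28, 63), Rational(33, 769)) = Mul(91, Rational(33, 769)) = Rational(3003, 769)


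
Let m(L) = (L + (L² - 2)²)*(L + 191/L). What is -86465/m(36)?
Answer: -778185/622484966 ≈ -0.0012501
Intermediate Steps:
m(L) = (L + (-2 + L²)²)*(L + 191/L)
-86465/m(36) = -86465/(191 + 36² + 36⁵ - 760*36 + 187*36³ + 764/36) = -86465/(191 + 1296 + 60466176 - 27360 + 187*46656 + 764*(1/36)) = -86465/(191 + 1296 + 60466176 - 27360 + 8724672 + 191/9) = -86465/622484966/9 = -86465*9/622484966 = -778185/622484966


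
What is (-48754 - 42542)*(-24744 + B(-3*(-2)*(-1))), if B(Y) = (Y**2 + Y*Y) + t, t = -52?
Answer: 2257202304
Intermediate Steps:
B(Y) = -52 + 2*Y**2 (B(Y) = (Y**2 + Y*Y) - 52 = (Y**2 + Y**2) - 52 = 2*Y**2 - 52 = -52 + 2*Y**2)
(-48754 - 42542)*(-24744 + B(-3*(-2)*(-1))) = (-48754 - 42542)*(-24744 + (-52 + 2*(-3*(-2)*(-1))**2)) = -91296*(-24744 + (-52 + 2*(6*(-1))**2)) = -91296*(-24744 + (-52 + 2*(-6)**2)) = -91296*(-24744 + (-52 + 2*36)) = -91296*(-24744 + (-52 + 72)) = -91296*(-24744 + 20) = -91296*(-24724) = 2257202304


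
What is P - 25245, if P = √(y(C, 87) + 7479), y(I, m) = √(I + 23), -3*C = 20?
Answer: -25245 + √(67311 + 21*√3)/3 ≈ -25159.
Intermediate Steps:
C = -20/3 (C = -⅓*20 = -20/3 ≈ -6.6667)
y(I, m) = √(23 + I)
P = √(7479 + 7*√3/3) (P = √(√(23 - 20/3) + 7479) = √(√(49/3) + 7479) = √(7*√3/3 + 7479) = √(7479 + 7*√3/3) ≈ 86.505)
P - 25245 = √(67311 + 21*√3)/3 - 25245 = -25245 + √(67311 + 21*√3)/3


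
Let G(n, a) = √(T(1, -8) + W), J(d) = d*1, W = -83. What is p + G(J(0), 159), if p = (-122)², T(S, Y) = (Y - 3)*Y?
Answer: 14884 + √5 ≈ 14886.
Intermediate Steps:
T(S, Y) = Y*(-3 + Y) (T(S, Y) = (-3 + Y)*Y = Y*(-3 + Y))
p = 14884
J(d) = d
G(n, a) = √5 (G(n, a) = √(-8*(-3 - 8) - 83) = √(-8*(-11) - 83) = √(88 - 83) = √5)
p + G(J(0), 159) = 14884 + √5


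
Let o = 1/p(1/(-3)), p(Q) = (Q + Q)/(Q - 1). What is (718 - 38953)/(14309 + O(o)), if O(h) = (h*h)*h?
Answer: -38235/14317 ≈ -2.6706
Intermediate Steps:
p(Q) = 2*Q/(-1 + Q) (p(Q) = (2*Q)/(-1 + Q) = 2*Q/(-1 + Q))
o = 2 (o = 1/(2/(-3*(-1 + 1/(-3)))) = 1/(2*(-1/3)/(-1 - 1/3)) = 1/(2*(-1/3)/(-4/3)) = 1/(2*(-1/3)*(-3/4)) = 1/(1/2) = 2)
O(h) = h**3 (O(h) = h**2*h = h**3)
(718 - 38953)/(14309 + O(o)) = (718 - 38953)/(14309 + 2**3) = -38235/(14309 + 8) = -38235/14317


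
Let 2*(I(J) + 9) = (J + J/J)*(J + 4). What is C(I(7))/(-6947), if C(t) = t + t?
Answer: -70/6947 ≈ -0.010076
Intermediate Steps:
I(J) = -9 + (1 + J)*(4 + J)/2 (I(J) = -9 + ((J + J/J)*(J + 4))/2 = -9 + ((J + 1)*(4 + J))/2 = -9 + ((1 + J)*(4 + J))/2 = -9 + (1 + J)*(4 + J)/2)
C(t) = 2*t
C(I(7))/(-6947) = (2*(-7 + (½)*7² + (5/2)*7))/(-6947) = (2*(-7 + (½)*49 + 35/2))*(-1/6947) = (2*(-7 + 49/2 + 35/2))*(-1/6947) = (2*35)*(-1/6947) = 70*(-1/6947) = -70/6947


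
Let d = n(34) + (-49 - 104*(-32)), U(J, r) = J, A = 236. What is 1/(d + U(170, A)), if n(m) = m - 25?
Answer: 1/3458 ≈ 0.00028918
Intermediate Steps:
n(m) = -25 + m
d = 3288 (d = (-25 + 34) + (-49 - 104*(-32)) = 9 + (-49 + 3328) = 9 + 3279 = 3288)
1/(d + U(170, A)) = 1/(3288 + 170) = 1/3458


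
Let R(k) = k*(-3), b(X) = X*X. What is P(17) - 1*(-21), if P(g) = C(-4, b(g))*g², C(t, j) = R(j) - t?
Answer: -249386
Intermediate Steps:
b(X) = X²
R(k) = -3*k
C(t, j) = -t - 3*j (C(t, j) = -3*j - t = -t - 3*j)
P(g) = g²*(4 - 3*g²) (P(g) = (-1*(-4) - 3*g²)*g² = (4 - 3*g²)*g² = g²*(4 - 3*g²))
P(17) - 1*(-21) = 17²*(4 - 3*17²) - 1*(-21) = 289*(4 - 3*289) + 21 = 289*(4 - 867) + 21 = 289*(-863) + 21 = -249407 + 21 = -249386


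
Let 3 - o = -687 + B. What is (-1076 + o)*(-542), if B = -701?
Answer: -170730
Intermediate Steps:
o = 1391 (o = 3 - (-687 - 701) = 3 - 1*(-1388) = 3 + 1388 = 1391)
(-1076 + o)*(-542) = (-1076 + 1391)*(-542) = 315*(-542) = -170730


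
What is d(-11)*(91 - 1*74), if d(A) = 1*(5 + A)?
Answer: -102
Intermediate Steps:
d(A) = 5 + A
d(-11)*(91 - 1*74) = (5 - 11)*(91 - 1*74) = -6*(91 - 74) = -6*17 = -102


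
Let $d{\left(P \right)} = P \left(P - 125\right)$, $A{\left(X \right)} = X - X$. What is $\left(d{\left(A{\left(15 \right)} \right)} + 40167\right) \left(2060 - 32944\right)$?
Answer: $-1240517628$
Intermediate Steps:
$A{\left(X \right)} = 0$
$d{\left(P \right)} = P \left(-125 + P\right)$
$\left(d{\left(A{\left(15 \right)} \right)} + 40167\right) \left(2060 - 32944\right) = \left(0 \left(-125 + 0\right) + 40167\right) \left(2060 - 32944\right) = \left(0 \left(-125\right) + 40167\right) \left(-30884\right) = \left(0 + 40167\right) \left(-30884\right) = 40167 \left(-30884\right) = -1240517628$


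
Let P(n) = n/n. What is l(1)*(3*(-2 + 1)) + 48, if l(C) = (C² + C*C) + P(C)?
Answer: 39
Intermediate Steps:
P(n) = 1
l(C) = 1 + 2*C² (l(C) = (C² + C*C) + 1 = (C² + C²) + 1 = 2*C² + 1 = 1 + 2*C²)
l(1)*(3*(-2 + 1)) + 48 = (1 + 2*1²)*(3*(-2 + 1)) + 48 = (1 + 2*1)*(3*(-1)) + 48 = (1 + 2)*(-3) + 48 = 3*(-3) + 48 = -9 + 48 = 39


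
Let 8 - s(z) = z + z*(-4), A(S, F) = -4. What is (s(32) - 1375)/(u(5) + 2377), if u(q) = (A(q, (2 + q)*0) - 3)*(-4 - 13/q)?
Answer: -6355/12116 ≈ -0.52451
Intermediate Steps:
s(z) = 8 + 3*z (s(z) = 8 - (z + z*(-4)) = 8 - (z - 4*z) = 8 - (-3)*z = 8 + 3*z)
u(q) = 28 + 91/q (u(q) = (-4 - 3)*(-4 - 13/q) = -7*(-4 - 13/q) = 28 + 91/q)
(s(32) - 1375)/(u(5) + 2377) = ((8 + 3*32) - 1375)/((28 + 91/5) + 2377) = ((8 + 96) - 1375)/((28 + 91*(⅕)) + 2377) = (104 - 1375)/((28 + 91/5) + 2377) = -1271/(231/5 + 2377) = -1271/12116/5 = -1271*5/12116 = -6355/12116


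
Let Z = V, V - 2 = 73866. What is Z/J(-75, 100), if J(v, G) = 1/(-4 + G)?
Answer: 7091328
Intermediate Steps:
V = 73868 (V = 2 + 73866 = 73868)
Z = 73868
Z/J(-75, 100) = 73868/(1/(-4 + 100)) = 73868/(1/96) = 73868*96 = 7091328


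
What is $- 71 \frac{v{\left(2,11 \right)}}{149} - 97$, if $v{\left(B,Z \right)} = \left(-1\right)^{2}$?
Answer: $- \frac{14524}{149} \approx -97.477$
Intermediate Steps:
$v{\left(B,Z \right)} = 1$
$- 71 \frac{v{\left(2,11 \right)}}{149} - 97 = - 71 \cdot 1 \cdot \frac{1}{149} - 97 = \left(-71\right) \frac{1}{149} - 97 = - \frac{71}{149} - 97 = - \frac{14524}{149}$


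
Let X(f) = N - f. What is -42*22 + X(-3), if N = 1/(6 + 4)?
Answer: -9209/10 ≈ -920.90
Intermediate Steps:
N = ⅒ (N = 1/10 = ⅒ ≈ 0.10000)
X(f) = ⅒ - f
-42*22 + X(-3) = -42*22 + (⅒ - 1*(-3)) = -924 + (⅒ + 3) = -924 + 31/10 = -9209/10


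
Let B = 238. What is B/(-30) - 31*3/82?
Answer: -11153/1230 ≈ -9.0675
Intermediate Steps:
B/(-30) - 31*3/82 = 238/(-30) - 31*3/82 = 238*(-1/30) - 93*1/82 = -119/15 - 93/82 = -11153/1230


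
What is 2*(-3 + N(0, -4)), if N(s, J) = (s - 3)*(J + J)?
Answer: 42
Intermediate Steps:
N(s, J) = 2*J*(-3 + s) (N(s, J) = (-3 + s)*(2*J) = 2*J*(-3 + s))
2*(-3 + N(0, -4)) = 2*(-3 + 2*(-4)*(-3 + 0)) = 2*(-3 + 2*(-4)*(-3)) = 2*(-3 + 24) = 2*21 = 42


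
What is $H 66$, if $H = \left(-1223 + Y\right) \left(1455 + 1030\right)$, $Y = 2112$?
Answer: $145804890$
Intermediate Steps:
$H = 2209165$ ($H = \left(-1223 + 2112\right) \left(1455 + 1030\right) = 889 \cdot 2485 = 2209165$)
$H 66 = 2209165 \cdot 66 = 145804890$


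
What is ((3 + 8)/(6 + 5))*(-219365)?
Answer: -219365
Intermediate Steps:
((3 + 8)/(6 + 5))*(-219365) = (11/11)*(-219365) = (11*(1/11))*(-219365) = 1*(-219365) = -219365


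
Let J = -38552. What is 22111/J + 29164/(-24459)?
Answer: -1665143477/942943368 ≈ -1.7659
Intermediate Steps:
22111/J + 29164/(-24459) = 22111/(-38552) + 29164/(-24459) = 22111*(-1/38552) + 29164*(-1/24459) = -22111/38552 - 29164/24459 = -1665143477/942943368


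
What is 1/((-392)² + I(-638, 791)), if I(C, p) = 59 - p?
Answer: 1/152932 ≈ 6.5389e-6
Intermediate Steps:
1/((-392)² + I(-638, 791)) = 1/((-392)² + (59 - 1*791)) = 1/(153664 + (59 - 791)) = 1/(153664 - 732) = 1/152932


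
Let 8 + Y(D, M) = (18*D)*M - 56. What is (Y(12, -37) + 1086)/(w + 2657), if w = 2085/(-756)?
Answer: -1756440/668869 ≈ -2.6260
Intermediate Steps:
w = -695/252 (w = 2085*(-1/756) = -695/252 ≈ -2.7579)
Y(D, M) = -64 + 18*D*M (Y(D, M) = -8 + ((18*D)*M - 56) = -8 + (18*D*M - 56) = -8 + (-56 + 18*D*M) = -64 + 18*D*M)
(Y(12, -37) + 1086)/(w + 2657) = ((-64 + 18*12*(-37)) + 1086)/(-695/252 + 2657) = ((-64 - 7992) + 1086)/(668869/252) = (-8056 + 1086)*(252/668869) = -6970*252/668869 = -1756440/668869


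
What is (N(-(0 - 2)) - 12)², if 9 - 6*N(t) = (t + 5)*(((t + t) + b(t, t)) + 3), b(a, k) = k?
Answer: 441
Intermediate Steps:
N(t) = 3/2 - (3 + 3*t)*(5 + t)/6 (N(t) = 3/2 - (t + 5)*(((t + t) + t) + 3)/6 = 3/2 - (5 + t)*((2*t + t) + 3)/6 = 3/2 - (5 + t)*(3*t + 3)/6 = 3/2 - (5 + t)*(3 + 3*t)/6 = 3/2 - (3 + 3*t)*(5 + t)/6)
(N(-(0 - 2)) - 12)² = ((-1 - (-3)*(0 - 2) - (0 - 2)²/2) - 12)² = ((-1 - (-3)*(-2) - (-1*(-2))²/2) - 12)² = ((-1 - 3*2 - ½*2²) - 12)² = ((-1 - 6 - ½*4) - 12)² = ((-1 - 6 - 2) - 12)² = (-9 - 12)² = (-21)² = 441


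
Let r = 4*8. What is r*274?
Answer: 8768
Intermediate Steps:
r = 32
r*274 = 32*274 = 8768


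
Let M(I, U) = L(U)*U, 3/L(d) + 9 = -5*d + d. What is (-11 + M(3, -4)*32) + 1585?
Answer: 10634/7 ≈ 1519.1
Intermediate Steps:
L(d) = 3/(-9 - 4*d) (L(d) = 3/(-9 + (-5*d + d)) = 3/(-9 - 4*d))
M(I, U) = -3*U/(9 + 4*U) (M(I, U) = (-3/(9 + 4*U))*U = -3*U/(9 + 4*U))
(-11 + M(3, -4)*32) + 1585 = (-11 - 3*(-4)/(9 + 4*(-4))*32) + 1585 = (-11 - 3*(-4)/(9 - 16)*32) + 1585 = (-11 - 3*(-4)/(-7)*32) + 1585 = (-11 - 3*(-4)*(-1/7)*32) + 1585 = (-11 - 12/7*32) + 1585 = (-11 - 384/7) + 1585 = -461/7 + 1585 = 10634/7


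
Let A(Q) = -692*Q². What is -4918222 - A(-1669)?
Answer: 1922689990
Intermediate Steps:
-4918222 - A(-1669) = -4918222 - (-692)*(-1669)² = -4918222 - (-692)*2785561 = -4918222 - 1*(-1927608212) = -4918222 + 1927608212 = 1922689990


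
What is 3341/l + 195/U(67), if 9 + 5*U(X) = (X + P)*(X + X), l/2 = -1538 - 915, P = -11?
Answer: -4051489/7354094 ≈ -0.55092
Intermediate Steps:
l = -4906 (l = 2*(-1538 - 915) = 2*(-2453) = -4906)
U(X) = -9/5 + 2*X*(-11 + X)/5 (U(X) = -9/5 + ((X - 11)*(X + X))/5 = -9/5 + ((-11 + X)*(2*X))/5 = -9/5 + (2*X*(-11 + X))/5 = -9/5 + 2*X*(-11 + X)/5)
3341/l + 195/U(67) = 3341/(-4906) + 195/(-9/5 - 22/5*67 + (⅖)*67²) = 3341*(-1/4906) + 195/(-9/5 - 1474/5 + (⅖)*4489) = -3341/4906 + 195/(-9/5 - 1474/5 + 8978/5) = -3341/4906 + 195/1499 = -4051489/7354094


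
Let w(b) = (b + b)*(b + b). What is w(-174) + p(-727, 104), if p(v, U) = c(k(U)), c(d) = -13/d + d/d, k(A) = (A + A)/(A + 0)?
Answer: 242197/2 ≈ 1.2110e+5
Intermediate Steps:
w(b) = 4*b² (w(b) = (2*b)*(2*b) = 4*b²)
k(A) = 2 (k(A) = (2*A)/A = 2)
c(d) = 1 - 13/d (c(d) = -13/d + 1 = 1 - 13/d)
p(v, U) = -11/2 (p(v, U) = (-13 + 2)/2 = (½)*(-11) = -11/2)
w(-174) + p(-727, 104) = 4*(-174)² - 11/2 = 4*30276 - 11/2 = 121104 - 11/2 = 242197/2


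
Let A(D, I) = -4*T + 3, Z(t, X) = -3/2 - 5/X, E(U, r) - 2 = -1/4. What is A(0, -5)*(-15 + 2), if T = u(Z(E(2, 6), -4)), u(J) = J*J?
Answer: -143/4 ≈ -35.750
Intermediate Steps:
E(U, r) = 7/4 (E(U, r) = 2 - 1/4 = 2 - 1*¼ = 2 - ¼ = 7/4)
Z(t, X) = -3/2 - 5/X (Z(t, X) = -3*½ - 5/X = -3/2 - 5/X)
u(J) = J²
T = 1/16 (T = (-3/2 - 5/(-4))² = (-3/2 - 5*(-¼))² = (-3/2 + 5/4)² = (-¼)² = 1/16 ≈ 0.062500)
A(D, I) = 11/4 (A(D, I) = -4*1/16 + 3 = -¼ + 3 = 11/4)
A(0, -5)*(-15 + 2) = 11*(-15 + 2)/4 = (11/4)*(-13) = -143/4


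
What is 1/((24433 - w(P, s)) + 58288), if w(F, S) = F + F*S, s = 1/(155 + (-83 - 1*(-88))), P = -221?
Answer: 160/13270941 ≈ 1.2056e-5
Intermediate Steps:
s = 1/160 (s = 1/(155 + (-83 + 88)) = 1/(155 + 5) = 1/160 ≈ 0.0062500)
1/((24433 - w(P, s)) + 58288) = 1/((24433 - (-221)*(1 + 1/160)) + 58288) = 1/((24433 - (-221)*161/160) + 58288) = 1/((24433 - 1*(-35581/160)) + 58288) = 1/((24433 + 35581/160) + 58288) = 1/(3944861/160 + 58288) = 1/(13270941/160) = 160/13270941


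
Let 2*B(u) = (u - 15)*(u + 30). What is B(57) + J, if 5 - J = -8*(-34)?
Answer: 1560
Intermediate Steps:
J = -267 (J = 5 - (-8)*(-34) = 5 - 1*272 = 5 - 272 = -267)
B(u) = (-15 + u)*(30 + u)/2 (B(u) = ((u - 15)*(u + 30))/2 = ((-15 + u)*(30 + u))/2 = (-15 + u)*(30 + u)/2)
B(57) + J = (-225 + (½)*57² + (15/2)*57) - 267 = (-225 + (½)*3249 + 855/2) - 267 = (-225 + 3249/2 + 855/2) - 267 = 1827 - 267 = 1560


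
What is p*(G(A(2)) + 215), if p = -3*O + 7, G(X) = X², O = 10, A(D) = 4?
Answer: -5313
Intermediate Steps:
p = -23 (p = -3*10 + 7 = -30 + 7 = -23)
p*(G(A(2)) + 215) = -23*(4² + 215) = -23*(16 + 215) = -23*231 = -5313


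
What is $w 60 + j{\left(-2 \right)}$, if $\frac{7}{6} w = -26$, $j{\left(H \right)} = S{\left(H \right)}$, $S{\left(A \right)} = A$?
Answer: $- \frac{9374}{7} \approx -1339.1$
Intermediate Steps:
$j{\left(H \right)} = H$
$w = - \frac{156}{7}$ ($w = \frac{6}{7} \left(-26\right) = - \frac{156}{7} \approx -22.286$)
$w 60 + j{\left(-2 \right)} = \left(- \frac{156}{7}\right) 60 - 2 = - \frac{9360}{7} - 2 = - \frac{9374}{7}$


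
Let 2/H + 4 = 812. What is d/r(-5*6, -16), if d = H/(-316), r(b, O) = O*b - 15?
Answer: -1/59363760 ≈ -1.6845e-8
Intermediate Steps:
H = 1/404 (H = 2/(-4 + 812) = 2/808 = 2*(1/808) = 1/404 ≈ 0.0024752)
r(b, O) = -15 + O*b
d = -1/127664 (d = (1/404)/(-316) = (1/404)*(-1/316) = -1/127664 ≈ -7.8331e-6)
d/r(-5*6, -16) = -1/(127664*(-15 - (-80)*6)) = -1/(127664*(-15 - 16*(-30))) = -1/(127664*(-15 + 480)) = -1/127664/465 = -1/127664*1/465 = -1/59363760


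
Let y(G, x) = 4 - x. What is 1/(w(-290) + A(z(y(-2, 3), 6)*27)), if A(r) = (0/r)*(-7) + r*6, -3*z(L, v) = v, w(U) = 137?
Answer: -1/187 ≈ -0.0053476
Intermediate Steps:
z(L, v) = -v/3
A(r) = 6*r (A(r) = 0*(-7) + 6*r = 0 + 6*r = 6*r)
1/(w(-290) + A(z(y(-2, 3), 6)*27)) = 1/(137 + 6*(-1/3*6*27)) = 1/(137 + 6*(-2*27)) = 1/(137 + 6*(-54)) = 1/(137 - 324) = 1/(-187) = -1/187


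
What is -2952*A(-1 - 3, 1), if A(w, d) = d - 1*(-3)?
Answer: -11808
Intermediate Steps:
A(w, d) = 3 + d (A(w, d) = d + 3 = 3 + d)
-2952*A(-1 - 3, 1) = -2952*(3 + 1) = -2952*4 = -11808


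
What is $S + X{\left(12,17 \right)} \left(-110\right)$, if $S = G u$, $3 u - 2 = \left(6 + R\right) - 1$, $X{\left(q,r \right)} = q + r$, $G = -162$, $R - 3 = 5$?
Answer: $-4000$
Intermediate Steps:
$R = 8$ ($R = 3 + 5 = 8$)
$u = 5$ ($u = \frac{2}{3} + \frac{\left(6 + 8\right) - 1}{3} = \frac{2}{3} + \frac{14 - 1}{3} = \frac{2}{3} + \frac{1}{3} \cdot 13 = \frac{2}{3} + \frac{13}{3} = 5$)
$S = -810$ ($S = \left(-162\right) 5 = -810$)
$S + X{\left(12,17 \right)} \left(-110\right) = -810 + \left(12 + 17\right) \left(-110\right) = -810 + 29 \left(-110\right) = -810 - 3190 = -4000$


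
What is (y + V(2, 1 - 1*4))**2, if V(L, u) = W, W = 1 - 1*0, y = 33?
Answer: 1156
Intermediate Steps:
W = 1 (W = 1 + 0 = 1)
V(L, u) = 1
(y + V(2, 1 - 1*4))**2 = (33 + 1)**2 = 34**2 = 1156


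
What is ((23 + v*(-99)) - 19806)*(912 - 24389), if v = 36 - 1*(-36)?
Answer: 631789547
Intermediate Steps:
v = 72 (v = 36 + 36 = 72)
((23 + v*(-99)) - 19806)*(912 - 24389) = ((23 + 72*(-99)) - 19806)*(912 - 24389) = ((23 - 7128) - 19806)*(-23477) = (-7105 - 19806)*(-23477) = -26911*(-23477) = 631789547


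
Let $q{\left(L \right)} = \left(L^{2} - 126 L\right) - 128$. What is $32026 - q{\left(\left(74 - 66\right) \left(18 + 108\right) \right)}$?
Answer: $-856902$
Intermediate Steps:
$q{\left(L \right)} = -128 + L^{2} - 126 L$
$32026 - q{\left(\left(74 - 66\right) \left(18 + 108\right) \right)} = 32026 - \left(-128 + \left(\left(74 - 66\right) \left(18 + 108\right)\right)^{2} - 126 \left(74 - 66\right) \left(18 + 108\right)\right) = 32026 - \left(-128 + \left(8 \cdot 126\right)^{2} - 126 \cdot 8 \cdot 126\right) = 32026 - \left(-128 + 1008^{2} - 127008\right) = 32026 - \left(-128 + 1016064 - 127008\right) = 32026 - 888928 = -856902$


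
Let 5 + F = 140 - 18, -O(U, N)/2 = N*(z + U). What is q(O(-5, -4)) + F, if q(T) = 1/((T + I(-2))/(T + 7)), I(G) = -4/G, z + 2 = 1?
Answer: 5423/46 ≈ 117.89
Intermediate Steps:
z = -1 (z = -2 + 1 = -1)
O(U, N) = -2*N*(-1 + U)
F = 117 (F = -5 + (140 - 18) = -5 + 122 = 117)
q(T) = (7 + T)/(2 + T) (q(T) = 1/((T - 4/(-2))/(T + 7)) = 1/((T - 4*(-½))/(7 + T)) = 1/((T + 2)/(7 + T)) = 1/((2 + T)/(7 + T)) = (7 + T)/(2 + T))
q(O(-5, -4)) + F = (7 + 2*(-4)*(1 - 1*(-5)))/(2 + 2*(-4)*(1 - 1*(-5))) + 117 = (7 + 2*(-4)*(1 + 5))/(2 + 2*(-4)*(1 + 5)) + 117 = (7 + 2*(-4)*6)/(2 + 2*(-4)*6) + 117 = (7 - 48)/(2 - 48) + 117 = -41/(-46) + 117 = -1/46*(-41) + 117 = 41/46 + 117 = 5423/46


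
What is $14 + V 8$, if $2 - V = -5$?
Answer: $70$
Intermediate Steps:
$V = 7$ ($V = 2 - -5 = 2 + 5 = 7$)
$14 + V 8 = 14 + 7 \cdot 8 = 14 + 56 = 70$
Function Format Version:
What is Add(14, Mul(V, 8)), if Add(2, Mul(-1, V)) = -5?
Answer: 70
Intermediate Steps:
V = 7 (V = Add(2, Mul(-1, -5)) = Add(2, 5) = 7)
Add(14, Mul(V, 8)) = Add(14, Mul(7, 8)) = Add(14, 56) = 70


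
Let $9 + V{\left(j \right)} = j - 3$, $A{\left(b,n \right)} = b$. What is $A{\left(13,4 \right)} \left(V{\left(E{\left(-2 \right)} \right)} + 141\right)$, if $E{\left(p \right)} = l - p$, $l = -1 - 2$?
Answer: $1664$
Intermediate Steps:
$l = -3$
$E{\left(p \right)} = -3 - p$
$V{\left(j \right)} = -12 + j$ ($V{\left(j \right)} = -9 + \left(j - 3\right) = -9 + \left(-3 + j\right) = -12 + j$)
$A{\left(13,4 \right)} \left(V{\left(E{\left(-2 \right)} \right)} + 141\right) = 13 \left(\left(-12 - 1\right) + 141\right) = 13 \left(-13 + 141\right) = 13 \cdot 128 = 1664$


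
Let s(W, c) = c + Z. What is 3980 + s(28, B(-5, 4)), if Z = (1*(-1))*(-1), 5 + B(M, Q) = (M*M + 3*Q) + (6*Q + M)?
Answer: 4032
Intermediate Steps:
B(M, Q) = -5 + M + M² + 9*Q (B(M, Q) = -5 + ((M*M + 3*Q) + (6*Q + M)) = -5 + ((M² + 3*Q) + (M + 6*Q)) = -5 + (M + M² + 9*Q) = -5 + M + M² + 9*Q)
Z = 1 (Z = -1*(-1) = 1)
s(W, c) = 1 + c (s(W, c) = c + 1 = 1 + c)
3980 + s(28, B(-5, 4)) = 3980 + (1 + (-5 - 5 + (-5)² + 9*4)) = 3980 + (1 + (-5 - 5 + 25 + 36)) = 3980 + (1 + 51) = 3980 + 52 = 4032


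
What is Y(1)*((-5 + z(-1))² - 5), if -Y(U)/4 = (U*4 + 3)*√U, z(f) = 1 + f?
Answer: -560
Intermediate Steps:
Y(U) = -4*√U*(3 + 4*U) (Y(U) = -4*(U*4 + 3)*√U = -4*(4*U + 3)*√U = -4*(3 + 4*U)*√U = -4*√U*(3 + 4*U))
Y(1)*((-5 + z(-1))² - 5) = (√1*(-12 - 16*1))*((-5 + (1 - 1))² - 5) = (1*(-12 - 16))*((-5 + 0)² - 5) = (1*(-28))*((-5)² - 5) = -28*(25 - 5) = -28*20 = -560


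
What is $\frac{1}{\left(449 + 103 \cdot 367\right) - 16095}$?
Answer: $\frac{1}{22155} \approx 4.5137 \cdot 10^{-5}$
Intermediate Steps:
$\frac{1}{\left(449 + 103 \cdot 367\right) - 16095} = \frac{1}{\left(449 + 37801\right) - 16095} = \frac{1}{38250 - 16095} = \frac{1}{22155}$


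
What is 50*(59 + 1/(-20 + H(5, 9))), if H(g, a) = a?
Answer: 32400/11 ≈ 2945.5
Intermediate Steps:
50*(59 + 1/(-20 + H(5, 9))) = 50*(59 + 1/(-20 + 9)) = 50*(59 + 1/(-11)) = 50*(59 - 1/11) = 50*(648/11) = 32400/11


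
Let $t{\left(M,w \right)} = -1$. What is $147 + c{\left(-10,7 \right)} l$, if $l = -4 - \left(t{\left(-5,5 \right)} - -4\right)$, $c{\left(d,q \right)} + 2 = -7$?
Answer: $210$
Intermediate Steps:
$c{\left(d,q \right)} = -9$ ($c{\left(d,q \right)} = -2 - 7 = -9$)
$l = -7$ ($l = -4 - \left(-1 - -4\right) = -4 - \left(-1 + 4\right) = -4 - 3 = -7$)
$147 + c{\left(-10,7 \right)} l = 147 - -63 = 147 + 63 = 210$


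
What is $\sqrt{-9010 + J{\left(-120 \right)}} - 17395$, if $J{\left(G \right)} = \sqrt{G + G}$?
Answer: $-17395 + \sqrt{-9010 + 4 i \sqrt{15}} \approx -17395.0 + 94.921 i$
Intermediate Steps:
$J{\left(G \right)} = \sqrt{2} \sqrt{G}$ ($J{\left(G \right)} = \sqrt{2 G} = \sqrt{2} \sqrt{G}$)
$\sqrt{-9010 + J{\left(-120 \right)}} - 17395 = \sqrt{-9010 + \sqrt{2} \sqrt{-120}} - 17395 = \sqrt{-9010 + \sqrt{2} \cdot 2 i \sqrt{30}} - 17395 = \sqrt{-9010 + 4 i \sqrt{15}} - 17395 = -17395 + \sqrt{-9010 + 4 i \sqrt{15}}$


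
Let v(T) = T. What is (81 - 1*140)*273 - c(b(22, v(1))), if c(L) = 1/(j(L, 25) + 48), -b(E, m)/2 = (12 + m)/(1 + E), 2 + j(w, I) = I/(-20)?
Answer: -2883157/179 ≈ -16107.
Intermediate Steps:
j(w, I) = -2 - I/20 (j(w, I) = -2 + I/(-20) = -2 + I*(-1/20) = -2 - I/20)
b(E, m) = -2*(12 + m)/(1 + E)
c(L) = 4/179 (c(L) = 1/((-2 - 1/20*25) + 48) = 1/((-2 - 5/4) + 48) = 1/(-13/4 + 48) = 1/(179/4) = 4/179)
(81 - 1*140)*273 - c(b(22, v(1))) = (81 - 1*140)*273 - 1*4/179 = (81 - 140)*273 - 4/179 = -59*273 - 4/179 = -16107 - 4/179 = -2883157/179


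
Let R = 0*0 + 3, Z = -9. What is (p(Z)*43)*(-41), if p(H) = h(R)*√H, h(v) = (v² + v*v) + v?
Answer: -111069*I ≈ -1.1107e+5*I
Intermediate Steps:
R = 3 (R = 0 + 3 = 3)
h(v) = v + 2*v² (h(v) = (v² + v²) + v = 2*v² + v = v + 2*v²)
p(H) = 21*√H (p(H) = (3*(1 + 2*3))*√H = (3*(1 + 6))*√H = (3*7)*√H = 21*√H)
(p(Z)*43)*(-41) = ((21*√(-9))*43)*(-41) = ((21*(3*I))*43)*(-41) = ((63*I)*43)*(-41) = (2709*I)*(-41) = -111069*I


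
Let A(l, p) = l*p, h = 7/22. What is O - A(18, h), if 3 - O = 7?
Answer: -107/11 ≈ -9.7273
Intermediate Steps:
h = 7/22 (h = 7*(1/22) = 7/22 ≈ 0.31818)
O = -4 (O = 3 - 1*7 = 3 - 7 = -4)
O - A(18, h) = -4 - 18*7/22 = -4 - 1*63/11 = -4 - 63/11 = -107/11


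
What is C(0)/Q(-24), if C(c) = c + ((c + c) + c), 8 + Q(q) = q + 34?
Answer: 0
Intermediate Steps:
Q(q) = 26 + q (Q(q) = -8 + (q + 34) = -8 + (34 + q) = 26 + q)
C(c) = 4*c (C(c) = c + (2*c + c) = c + 3*c = 4*c)
C(0)/Q(-24) = (4*0)/(26 - 24) = 0/2 = 0*(½) = 0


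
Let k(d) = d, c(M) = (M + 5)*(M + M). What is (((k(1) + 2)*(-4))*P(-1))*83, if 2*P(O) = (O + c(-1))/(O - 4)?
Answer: -4482/5 ≈ -896.40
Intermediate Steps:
c(M) = 2*M*(5 + M) (c(M) = (5 + M)*(2*M) = 2*M*(5 + M))
P(O) = (-8 + O)/(2*(-4 + O)) (P(O) = ((O + 2*(-1)*(5 - 1))/(O - 4))/2 = ((O + 2*(-1)*4)/(-4 + O))/2 = ((O - 8)/(-4 + O))/2 = ((-8 + O)/(-4 + O))/2 = (-8 + O)/(2*(-4 + O)))
(((k(1) + 2)*(-4))*P(-1))*83 = (((1 + 2)*(-4))*((-8 - 1)/(2*(-4 - 1))))*83 = ((3*(-4))*((½)*(-9)/(-5)))*83 = -6*(-1)*(-9)/5*83 = -12*9/10*83 = -54/5*83 = -4482/5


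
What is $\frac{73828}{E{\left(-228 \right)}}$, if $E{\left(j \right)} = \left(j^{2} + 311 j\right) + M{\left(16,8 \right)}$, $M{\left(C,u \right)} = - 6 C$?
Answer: $- \frac{18457}{4755} \approx -3.8816$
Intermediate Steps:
$E{\left(j \right)} = -96 + j^{2} + 311 j$ ($E{\left(j \right)} = \left(j^{2} + 311 j\right) - 96 = -96 + j^{2} + 311 j$)
$\frac{73828}{E{\left(-228 \right)}} = \frac{73828}{-96 + \left(-228\right)^{2} + 311 \left(-228\right)} = \frac{73828}{-96 + 51984 - 70908} = \frac{73828}{-19020} = 73828 \left(- \frac{1}{19020}\right) = - \frac{18457}{4755}$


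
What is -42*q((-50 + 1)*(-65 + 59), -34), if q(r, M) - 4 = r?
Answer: -12516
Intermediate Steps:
q(r, M) = 4 + r
-42*q((-50 + 1)*(-65 + 59), -34) = -42*(4 + (-50 + 1)*(-65 + 59)) = -42*(4 - 49*(-6)) = -42*(4 + 294) = -42*298 = -12516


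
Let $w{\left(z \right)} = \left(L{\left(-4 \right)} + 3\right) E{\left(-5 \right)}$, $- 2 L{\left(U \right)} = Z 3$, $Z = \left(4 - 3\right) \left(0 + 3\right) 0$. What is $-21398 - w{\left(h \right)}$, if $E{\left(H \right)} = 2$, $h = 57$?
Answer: $-21404$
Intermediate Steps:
$Z = 0$ ($Z = 1 \cdot 3 \cdot 0 = 3 \cdot 0 = 0$)
$L{\left(U \right)} = 0$ ($L{\left(U \right)} = - \frac{0 \cdot 3}{2} = \left(- \frac{1}{2}\right) 0 = 0$)
$w{\left(z \right)} = 6$ ($w{\left(z \right)} = \left(0 + 3\right) 2 = 3 \cdot 2 = 6$)
$-21398 - w{\left(h \right)} = -21398 - 6 = -21404$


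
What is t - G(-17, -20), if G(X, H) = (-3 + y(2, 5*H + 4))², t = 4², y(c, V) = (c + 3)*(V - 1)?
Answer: -238128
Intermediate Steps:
y(c, V) = (-1 + V)*(3 + c) (y(c, V) = (3 + c)*(-1 + V) = (-1 + V)*(3 + c))
t = 16
G(X, H) = (12 + 25*H)² (G(X, H) = (-3 + (-3 - 1*2 + 3*(5*H + 4) + (5*H + 4)*2))² = (-3 + (-3 - 2 + 3*(4 + 5*H) + (4 + 5*H)*2))² = (-3 + (-3 - 2 + (12 + 15*H) + (8 + 10*H)))² = (-3 + (15 + 25*H))² = (12 + 25*H)²)
t - G(-17, -20) = 16 - (12 + 25*(-20))² = 16 - (12 - 500)² = 16 - 1*(-488)² = 16 - 1*238144 = 16 - 238144 = -238128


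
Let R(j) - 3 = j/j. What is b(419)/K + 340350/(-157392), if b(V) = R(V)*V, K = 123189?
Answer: -2314643731/1077164616 ≈ -2.1488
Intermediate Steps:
R(j) = 4 (R(j) = 3 + j/j = 3 + 1 = 4)
b(V) = 4*V
b(419)/K + 340350/(-157392) = (4*419)/123189 + 340350/(-157392) = 1676*(1/123189) + 340350*(-1/157392) = 1676/123189 - 56725/26232 = -2314643731/1077164616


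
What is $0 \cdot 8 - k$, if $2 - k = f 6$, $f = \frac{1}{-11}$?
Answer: $- \frac{28}{11} \approx -2.5455$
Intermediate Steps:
$f = - \frac{1}{11} \approx -0.090909$
$k = \frac{28}{11}$ ($k = 2 - \left(- \frac{1}{11}\right) 6 = 2 - - \frac{6}{11} = 2 + \frac{6}{11} = \frac{28}{11} \approx 2.5455$)
$0 \cdot 8 - k = 0 \cdot 8 - \frac{28}{11} = 0 - \frac{28}{11} = - \frac{28}{11}$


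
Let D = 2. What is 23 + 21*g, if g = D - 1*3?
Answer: 2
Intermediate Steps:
g = -1 (g = 2 - 1*3 = 2 - 3 = -1)
23 + 21*g = 23 + 21*(-1) = 23 - 21 = 2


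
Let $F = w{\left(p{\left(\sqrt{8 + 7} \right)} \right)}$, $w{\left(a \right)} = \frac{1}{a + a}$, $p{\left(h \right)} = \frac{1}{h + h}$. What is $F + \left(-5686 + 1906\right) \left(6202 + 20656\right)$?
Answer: $-101523240 + \sqrt{15} \approx -1.0152 \cdot 10^{8}$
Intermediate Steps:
$p{\left(h \right)} = \frac{1}{2 h}$
$w{\left(a \right)} = \frac{1}{2 a}$
$F = \sqrt{15}$ ($F = \frac{1}{2 \frac{1}{2 \sqrt{8 + 7}}} = \frac{1}{2 \frac{1}{2 \sqrt{15}}} = \frac{1}{2 \frac{\frac{1}{15} \sqrt{15}}{2}} = \frac{1}{2 \frac{\sqrt{15}}{30}} = \frac{2 \sqrt{15}}{2} = \sqrt{15} \approx 3.873$)
$F + \left(-5686 + 1906\right) \left(6202 + 20656\right) = \sqrt{15} + \left(-5686 + 1906\right) \left(6202 + 20656\right) = \sqrt{15} - 101523240 = -101523240 + \sqrt{15}$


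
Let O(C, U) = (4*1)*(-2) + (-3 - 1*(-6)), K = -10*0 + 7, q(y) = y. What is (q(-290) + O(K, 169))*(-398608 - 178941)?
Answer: 170376955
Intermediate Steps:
K = 7 (K = 0 + 7 = 7)
O(C, U) = -5 (O(C, U) = 4*(-2) + (-3 + 6) = -8 + 3 = -5)
(q(-290) + O(K, 169))*(-398608 - 178941) = (-290 - 5)*(-398608 - 178941) = -295*(-577549) = 170376955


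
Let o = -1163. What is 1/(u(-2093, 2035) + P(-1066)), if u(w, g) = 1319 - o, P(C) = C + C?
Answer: 1/350 ≈ 0.0028571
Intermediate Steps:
P(C) = 2*C
u(w, g) = 2482 (u(w, g) = 1319 - 1*(-1163) = 1319 + 1163 = 2482)
1/(u(-2093, 2035) + P(-1066)) = 1/(2482 + 2*(-1066)) = 1/(2482 - 2132) = 1/350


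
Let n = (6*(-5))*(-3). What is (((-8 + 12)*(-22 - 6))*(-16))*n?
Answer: 161280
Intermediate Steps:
n = 90 (n = -30*(-3) = 90)
(((-8 + 12)*(-22 - 6))*(-16))*n = (((-8 + 12)*(-22 - 6))*(-16))*90 = ((4*(-28))*(-16))*90 = -112*(-16)*90 = 1792*90 = 161280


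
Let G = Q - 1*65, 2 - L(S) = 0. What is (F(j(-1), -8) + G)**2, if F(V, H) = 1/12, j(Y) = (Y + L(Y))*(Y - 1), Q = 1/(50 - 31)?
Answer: 218714521/51984 ≈ 4207.3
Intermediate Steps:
L(S) = 2 (L(S) = 2 - 1*0 = 2 + 0 = 2)
Q = 1/19 ≈ 0.052632
j(Y) = (-1 + Y)*(2 + Y) (j(Y) = (Y + 2)*(Y - 1) = (2 + Y)*(-1 + Y) = (-1 + Y)*(2 + Y))
F(V, H) = 1/12
G = -1234/19 (G = 1/19 - 1*65 = 1/19 - 65 = -1234/19 ≈ -64.947)
(F(j(-1), -8) + G)**2 = (1/12 - 1234/19)**2 = (-14789/228)**2 = 218714521/51984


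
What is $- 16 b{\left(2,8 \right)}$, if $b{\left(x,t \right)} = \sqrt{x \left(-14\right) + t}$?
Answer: $- 32 i \sqrt{5} \approx - 71.554 i$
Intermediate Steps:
$b{\left(x,t \right)} = \sqrt{t - 14 x}$ ($b{\left(x,t \right)} = \sqrt{- 14 x + t} = \sqrt{t - 14 x}$)
$- 16 b{\left(2,8 \right)} = - 16 \sqrt{8 - 28} = - 16 \sqrt{-20} = - 16 \cdot 2 i \sqrt{5} = - 32 i \sqrt{5}$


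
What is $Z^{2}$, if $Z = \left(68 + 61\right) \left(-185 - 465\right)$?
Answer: $7030822500$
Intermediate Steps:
$Z = -83850$ ($Z = 129 \left(-650\right) = -83850$)
$Z^{2} = \left(-83850\right)^{2} = 7030822500$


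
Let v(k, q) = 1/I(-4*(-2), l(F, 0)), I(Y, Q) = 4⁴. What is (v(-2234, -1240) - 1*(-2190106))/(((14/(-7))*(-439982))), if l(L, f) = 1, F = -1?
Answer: 560667137/225270784 ≈ 2.4889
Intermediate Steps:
I(Y, Q) = 256
v(k, q) = 1/256
(v(-2234, -1240) - 1*(-2190106))/(((14/(-7))*(-439982))) = (1/256 - 1*(-2190106))/(((14/(-7))*(-439982))) = (1/256 + 2190106)/(((14*(-⅐))*(-439982))) = 560667137/(256*((-2*(-439982)))) = (560667137/256)/879964 = (560667137/256)*(1/879964) = 560667137/225270784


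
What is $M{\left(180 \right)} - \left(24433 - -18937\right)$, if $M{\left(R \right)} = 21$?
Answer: $-43349$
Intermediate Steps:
$M{\left(180 \right)} - \left(24433 - -18937\right) = 21 - \left(24433 - -18937\right) = 21 - \left(24433 + 18937\right) = 21 - 43370 = -43349$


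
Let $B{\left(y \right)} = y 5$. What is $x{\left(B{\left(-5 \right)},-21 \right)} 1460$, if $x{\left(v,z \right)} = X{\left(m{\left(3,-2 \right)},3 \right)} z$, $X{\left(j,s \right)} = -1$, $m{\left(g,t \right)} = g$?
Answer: $30660$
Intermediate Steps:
$B{\left(y \right)} = 5 y$
$x{\left(v,z \right)} = - z$
$x{\left(B{\left(-5 \right)},-21 \right)} 1460 = \left(-1\right) \left(-21\right) 1460 = 21 \cdot 1460 = 30660$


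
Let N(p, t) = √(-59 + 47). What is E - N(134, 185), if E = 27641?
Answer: 27641 - 2*I*√3 ≈ 27641.0 - 3.4641*I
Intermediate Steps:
N(p, t) = 2*I*√3 (N(p, t) = √(-12) = 2*I*√3)
E - N(134, 185) = 27641 - 2*I*√3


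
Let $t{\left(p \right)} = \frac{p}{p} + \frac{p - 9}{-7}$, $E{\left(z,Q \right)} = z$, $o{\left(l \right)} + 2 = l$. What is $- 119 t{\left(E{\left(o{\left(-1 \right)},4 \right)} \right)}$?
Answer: $-323$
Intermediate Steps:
$o{\left(l \right)} = -2 + l$
$t{\left(p \right)} = \frac{16}{7} - \frac{p}{7}$ ($t{\left(p \right)} = 1 + \left(-9 + p\right) \left(- \frac{1}{7}\right) = 1 - \left(- \frac{9}{7} + \frac{p}{7}\right) = \frac{16}{7} - \frac{p}{7}$)
$- 119 t{\left(E{\left(o{\left(-1 \right)},4 \right)} \right)} = - 119 \left(\frac{16}{7} - \frac{-2 - 1}{7}\right) = - 119 \left(\frac{16}{7} - - \frac{3}{7}\right) = - 119 \left(\frac{16}{7} + \frac{3}{7}\right) = \left(-119\right) \frac{19}{7} = -323$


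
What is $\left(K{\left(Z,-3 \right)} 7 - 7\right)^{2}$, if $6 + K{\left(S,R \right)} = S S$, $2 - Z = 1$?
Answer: $1764$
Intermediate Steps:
$Z = 1$ ($Z = 2 - 1 = 1$)
$K{\left(S,R \right)} = -6 + S^{2}$ ($K{\left(S,R \right)} = -6 + S S = -6 + S^{2}$)
$\left(K{\left(Z,-3 \right)} 7 - 7\right)^{2} = \left(\left(-6 + 1^{2}\right) 7 - 7\right)^{2} = \left(\left(-6 + 1\right) 7 - 7\right)^{2} = \left(\left(-5\right) 7 - 7\right)^{2} = \left(-35 - 7\right)^{2} = \left(-42\right)^{2} = 1764$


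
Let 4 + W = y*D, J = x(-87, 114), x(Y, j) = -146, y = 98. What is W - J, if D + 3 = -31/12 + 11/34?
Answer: -38093/102 ≈ -373.46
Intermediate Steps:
J = -146
D = -1073/204 (D = -3 + (-31/12 + 11/34) = -3 - 461/204 = -1073/204 ≈ -5.2598)
W = -52985/102 (W = -4 + 98*(-1073/204) = -4 - 52577/102 = -52985/102 ≈ -519.46)
W - J = -52985/102 - 1*(-146) = -52985/102 + 146 = -38093/102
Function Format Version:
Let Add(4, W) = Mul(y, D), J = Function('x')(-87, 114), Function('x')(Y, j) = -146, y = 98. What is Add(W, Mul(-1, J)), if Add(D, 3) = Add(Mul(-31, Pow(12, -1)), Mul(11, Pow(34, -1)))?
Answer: Rational(-38093, 102) ≈ -373.46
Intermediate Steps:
J = -146
D = Rational(-1073, 204) (D = Add(-3, Add(Mul(-31, Pow(12, -1)), Mul(11, Pow(34, -1)))) = Add(-3, Add(Mul(-31, Rational(1, 12)), Mul(11, Rational(1, 34)))) = Add(-3, Add(Rational(-31, 12), Rational(11, 34))) = Add(-3, Rational(-461, 204)) = Rational(-1073, 204) ≈ -5.2598)
W = Rational(-52985, 102) (W = Add(-4, Mul(98, Rational(-1073, 204))) = Add(-4, Rational(-52577, 102)) = Rational(-52985, 102) ≈ -519.46)
Add(W, Mul(-1, J)) = Add(Rational(-52985, 102), Mul(-1, -146)) = Add(Rational(-52985, 102), 146) = Rational(-38093, 102)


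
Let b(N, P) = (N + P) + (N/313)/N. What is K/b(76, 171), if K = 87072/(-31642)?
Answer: -851673/76447072 ≈ -0.011141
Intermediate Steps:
K = -43536/15821 (K = 87072*(-1/31642) = -43536/15821 ≈ -2.7518)
b(N, P) = 1/313 + N + P (b(N, P) = (N + P) + (N*(1/313))/N = (N + P) + (N/313)/N = (N + P) + 1/313 = 1/313 + N + P)
K/b(76, 171) = -43536/(15821*(1/313 + 76 + 171)) = -43536/(15821*77312/313) = -43536/15821*313/77312 = -851673/76447072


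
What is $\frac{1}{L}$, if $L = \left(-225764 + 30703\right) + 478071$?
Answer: $\frac{1}{283010} \approx 3.5334 \cdot 10^{-6}$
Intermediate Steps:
$L = 283010$ ($L = -195061 + 478071 = 283010$)
$\frac{1}{L} = \frac{1}{283010}$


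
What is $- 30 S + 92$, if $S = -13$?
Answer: $482$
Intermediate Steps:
$- 30 S + 92 = \left(-30\right) \left(-13\right) + 92 = 390 + 92 = 482$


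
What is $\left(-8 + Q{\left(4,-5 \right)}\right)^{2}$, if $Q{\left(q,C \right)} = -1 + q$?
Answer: $25$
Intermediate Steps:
$\left(-8 + Q{\left(4,-5 \right)}\right)^{2} = \left(-8 + \left(-1 + 4\right)\right)^{2} = \left(-8 + 3\right)^{2} = \left(-5\right)^{2} = 25$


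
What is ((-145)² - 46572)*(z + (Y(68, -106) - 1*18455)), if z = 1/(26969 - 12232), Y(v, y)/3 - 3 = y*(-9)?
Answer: 5867159964629/14737 ≈ 3.9812e+8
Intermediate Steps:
Y(v, y) = 9 - 27*y (Y(v, y) = 9 + 3*(y*(-9)) = 9 + 3*(-9*y) = 9 - 27*y)
z = 1/14737 ≈ 6.7856e-5
((-145)² - 46572)*(z + (Y(68, -106) - 1*18455)) = ((-145)² - 46572)*(1/14737 + ((9 - 27*(-106)) - 1*18455)) = (21025 - 46572)*(1/14737 + ((9 + 2862) - 18455)) = -25547*(1/14737 + (2871 - 18455)) = -25547*(1/14737 - 15584) = -25547*(-229661407/14737) = 5867159964629/14737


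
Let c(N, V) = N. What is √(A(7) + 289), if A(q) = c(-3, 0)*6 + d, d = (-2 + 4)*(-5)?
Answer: 3*√29 ≈ 16.155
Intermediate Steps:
d = -10 (d = 2*(-5) = -10)
A(q) = -28 (A(q) = -3*6 - 10 = -18 - 10 = -28)
√(A(7) + 289) = √(-28 + 289) = √261 = 3*√29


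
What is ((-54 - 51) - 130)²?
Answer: 55225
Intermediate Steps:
((-54 - 51) - 130)² = (-105 - 130)² = (-235)² = 55225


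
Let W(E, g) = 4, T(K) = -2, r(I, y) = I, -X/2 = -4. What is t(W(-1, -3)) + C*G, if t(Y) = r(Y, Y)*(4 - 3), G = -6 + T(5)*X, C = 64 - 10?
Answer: -1184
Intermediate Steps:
X = 8 (X = -2*(-4) = 8)
C = 54
G = -22 (G = -6 - 2*8 = -6 - 16 = -22)
t(Y) = Y (t(Y) = Y*(4 - 3) = Y*1 = Y)
t(W(-1, -3)) + C*G = 4 + 54*(-22) = 4 - 1188 = -1184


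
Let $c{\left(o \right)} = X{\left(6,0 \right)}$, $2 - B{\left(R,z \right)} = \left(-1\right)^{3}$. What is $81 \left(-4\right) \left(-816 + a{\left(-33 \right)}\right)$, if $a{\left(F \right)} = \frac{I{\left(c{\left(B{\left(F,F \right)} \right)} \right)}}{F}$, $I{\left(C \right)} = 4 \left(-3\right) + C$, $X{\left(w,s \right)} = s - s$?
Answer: $\frac{2906928}{11} \approx 2.6427 \cdot 10^{5}$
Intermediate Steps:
$B{\left(R,z \right)} = 3$ ($B{\left(R,z \right)} = 2 - \left(-1\right)^{3} = 2 - -1 = 2 + 1 = 3$)
$X{\left(w,s \right)} = 0$
$c{\left(o \right)} = 0$
$I{\left(C \right)} = -12 + C$
$a{\left(F \right)} = - \frac{12}{F}$ ($a{\left(F \right)} = \frac{-12 + 0}{F} = - \frac{12}{F}$)
$81 \left(-4\right) \left(-816 + a{\left(-33 \right)}\right) = 81 \left(-4\right) \left(-816 - \frac{12}{-33}\right) = - 324 \left(-816 - - \frac{4}{11}\right) = - 324 \left(-816 + \frac{4}{11}\right) = \left(-324\right) \left(- \frac{8972}{11}\right) = \frac{2906928}{11}$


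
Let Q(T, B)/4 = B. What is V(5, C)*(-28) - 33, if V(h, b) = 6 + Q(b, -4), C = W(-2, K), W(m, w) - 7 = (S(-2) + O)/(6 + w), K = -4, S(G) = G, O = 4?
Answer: 247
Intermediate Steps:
Q(T, B) = 4*B
W(m, w) = 7 + 2/(6 + w) (W(m, w) = 7 + (-2 + 4)/(6 + w) = 7 + 2/(6 + w))
C = 8 (C = (44 + 7*(-4))/(6 - 4) = (44 - 28)/2 = (1/2)*16 = 8)
V(h, b) = -10 (V(h, b) = 6 + 4*(-4) = 6 - 16 = -10)
V(5, C)*(-28) - 33 = -10*(-28) - 33 = 280 - 33 = 247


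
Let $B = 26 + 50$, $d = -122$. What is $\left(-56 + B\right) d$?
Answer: $-2440$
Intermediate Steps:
$B = 76$
$\left(-56 + B\right) d = \left(-56 + 76\right) \left(-122\right) = 20 \left(-122\right) = -2440$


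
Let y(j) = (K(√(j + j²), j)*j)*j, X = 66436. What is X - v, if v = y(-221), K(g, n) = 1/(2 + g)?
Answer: 1614975129/24308 - 48841*√12155/24308 ≈ 66217.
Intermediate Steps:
y(j) = j²/(2 + √(j + j²)) (y(j) = (j/(2 + √(j + j²)))*j = j²/(2 + √(j + j²)))
v = 48841/(2 + 2*√12155) (v = (-221)²/(2 + √(-221*(1 - 221))) = 48841/(2 + √(-221*(-220))) = 48841/(2 + √48620) = 48841/(2 + 2*√12155) ≈ 219.51)
X - v = 66436 - (-48841/24308 + 48841*√12155/24308) = 66436 + (48841/24308 - 48841*√12155/24308) = 1614975129/24308 - 48841*√12155/24308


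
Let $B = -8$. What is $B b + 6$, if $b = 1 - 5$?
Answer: $38$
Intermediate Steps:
$b = -4$ ($b = 1 - 5 = -4$)
$B b + 6 = \left(-8\right) \left(-4\right) + 6 = 32 + 6 = 38$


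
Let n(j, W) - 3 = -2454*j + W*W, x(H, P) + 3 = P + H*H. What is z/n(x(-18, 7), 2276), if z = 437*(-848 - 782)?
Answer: -30970/190229 ≈ -0.16280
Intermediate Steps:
x(H, P) = -3 + P + H**2 (x(H, P) = -3 + (P + H*H) = -3 + (P + H**2) = -3 + P + H**2)
z = -712310 (z = 437*(-1630) = -712310)
n(j, W) = 3 + W**2 - 2454*j (n(j, W) = 3 + (-2454*j + W*W) = 3 + (-2454*j + W**2) = 3 + (W**2 - 2454*j) = 3 + W**2 - 2454*j)
z/n(x(-18, 7), 2276) = -712310/(3 + 2276**2 - 2454*(-3 + 7 + (-18)**2)) = -712310/(3 + 5180176 - 2454*(-3 + 7 + 324)) = -712310/(3 + 5180176 - 2454*328) = -712310/(3 + 5180176 - 804912) = -712310/4375267 = -712310*1/4375267 = -30970/190229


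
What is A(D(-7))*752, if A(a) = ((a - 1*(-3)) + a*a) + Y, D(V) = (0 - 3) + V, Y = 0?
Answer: 69936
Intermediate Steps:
D(V) = -3 + V
A(a) = 3 + a + a² (A(a) = ((a - 1*(-3)) + a*a) + 0 = ((a + 3) + a²) + 0 = ((3 + a) + a²) + 0 = (3 + a + a²) + 0 = 3 + a + a²)
A(D(-7))*752 = (3 + (-3 - 7) + (-3 - 7)²)*752 = (3 - 10 + (-10)²)*752 = (3 - 10 + 100)*752 = 93*752 = 69936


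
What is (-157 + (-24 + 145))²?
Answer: 1296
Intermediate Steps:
(-157 + (-24 + 145))² = (-157 + 121)² = (-36)² = 1296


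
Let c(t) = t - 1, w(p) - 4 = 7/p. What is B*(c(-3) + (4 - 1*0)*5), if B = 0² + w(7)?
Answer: 80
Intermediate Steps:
w(p) = 4 + 7/p
c(t) = -1 + t
B = 5 (B = 0² + (4 + 7/7) = 0 + (4 + 7*(⅐)) = 0 + (4 + 1) = 0 + 5 = 5)
B*(c(-3) + (4 - 1*0)*5) = 5*((-1 - 3) + (4 - 1*0)*5) = 5*(-4 + (4 + 0)*5) = 5*(-4 + 4*5) = 5*(-4 + 20) = 5*16 = 80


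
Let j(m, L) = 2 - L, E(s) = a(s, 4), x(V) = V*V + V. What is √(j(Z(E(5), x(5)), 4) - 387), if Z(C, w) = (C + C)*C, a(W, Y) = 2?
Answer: I*√389 ≈ 19.723*I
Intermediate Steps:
x(V) = V + V² (x(V) = V² + V = V + V²)
E(s) = 2
Z(C, w) = 2*C² (Z(C, w) = (2*C)*C = 2*C²)
√(j(Z(E(5), x(5)), 4) - 387) = √((2 - 1*4) - 387) = √((2 - 4) - 387) = √(-2 - 387) = √(-389) = I*√389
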